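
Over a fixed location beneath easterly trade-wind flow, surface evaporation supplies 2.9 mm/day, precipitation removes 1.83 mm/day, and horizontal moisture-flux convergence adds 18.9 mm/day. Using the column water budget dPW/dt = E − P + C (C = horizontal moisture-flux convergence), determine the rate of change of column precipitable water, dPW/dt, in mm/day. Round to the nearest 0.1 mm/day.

dPW/dt ≈ 20.0 mm/day

dPW/dt = E − P + C = 2.9 − 1.83 + (18.9) = 20.0 mm/day.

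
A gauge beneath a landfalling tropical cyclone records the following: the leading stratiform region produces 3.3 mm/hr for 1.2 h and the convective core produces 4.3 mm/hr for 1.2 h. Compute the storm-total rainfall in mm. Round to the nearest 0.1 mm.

Total = Σ Rᵢ Δtᵢ = 3.3 × 1.2 + 4.3 × 1.2
      = 3.96 + 5.16 = 9.1 mm.

total ≈ 9.1 mm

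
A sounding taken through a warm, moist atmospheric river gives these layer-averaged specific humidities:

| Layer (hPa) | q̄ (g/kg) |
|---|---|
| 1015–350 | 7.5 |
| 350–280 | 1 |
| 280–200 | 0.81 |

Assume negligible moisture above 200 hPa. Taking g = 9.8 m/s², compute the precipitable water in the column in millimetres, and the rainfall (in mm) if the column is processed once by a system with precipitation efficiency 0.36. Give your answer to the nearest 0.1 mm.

PW ≈ 52.3 mm; rainfall ≈ 18.8 mm

Precipitable water is the column-integrated vapour mass per unit area: PW = (1/g) Σ q̄ Δp, with q in kg/kg and Δp in Pa (1 kg/m² of water = 1 mm).
Layer 1015–350 hPa: Δp = 665 hPa = 66500 Pa, q̄ = 0.0075 kg/kg → 0.0075 × 66500 / 9.8 = 50.89 mm
Layer 350–280 hPa: Δp = 70 hPa = 7000 Pa, q̄ = 0.001 kg/kg → 0.001 × 7000 / 9.8 = 0.71 mm
Layer 280–200 hPa: Δp = 80 hPa = 8000 Pa, q̄ = 0.00081 kg/kg → 0.00081 × 8000 / 9.8 = 0.66 mm
PW = 50.89 + 0.71 + 0.66 = 52.26 ≈ 52.3 mm.
Rainfall = ε × PW = 0.36 × 52.3 = 18.8 mm.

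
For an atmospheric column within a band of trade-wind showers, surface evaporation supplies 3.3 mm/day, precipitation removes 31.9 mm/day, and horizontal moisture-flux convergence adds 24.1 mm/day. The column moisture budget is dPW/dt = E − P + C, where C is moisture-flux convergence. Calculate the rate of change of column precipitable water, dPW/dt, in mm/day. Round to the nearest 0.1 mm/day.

dPW/dt ≈ -4.5 mm/day

dPW/dt = E − P + C = 3.3 − 31.9 + (24.1) = -4.5 mm/day.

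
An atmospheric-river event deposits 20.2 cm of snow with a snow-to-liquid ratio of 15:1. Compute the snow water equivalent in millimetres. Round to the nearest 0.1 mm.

SWE = snow depth / ratio = 20.2 cm / 15 = 1.347 cm = 13.5 mm.

SWE ≈ 13.5 mm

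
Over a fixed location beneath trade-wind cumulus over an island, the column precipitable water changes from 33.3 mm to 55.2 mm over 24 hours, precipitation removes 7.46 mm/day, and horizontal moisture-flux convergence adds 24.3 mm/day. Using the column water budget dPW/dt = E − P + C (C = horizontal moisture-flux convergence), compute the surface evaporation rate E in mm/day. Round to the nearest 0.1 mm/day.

dPW/dt = (55.2 − 33.3) mm / (24/24 day) = +21.900 mm/day.
E = dPW/dt + P − C = (+21.900) + 7.46 − (24.3) = 5.1 mm/day.

E ≈ 5.1 mm/day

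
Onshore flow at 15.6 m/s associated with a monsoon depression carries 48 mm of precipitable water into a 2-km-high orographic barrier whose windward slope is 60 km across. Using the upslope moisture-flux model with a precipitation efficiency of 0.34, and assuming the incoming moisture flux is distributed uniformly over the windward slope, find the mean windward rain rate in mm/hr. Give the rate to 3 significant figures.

R ≈ 15.3 mm/hr

Incoming column moisture flux per unit ridge length: F = V × PW = 15.6 × 48 = 748.8 mm·m/s.
Spread over the 60 km slope with efficiency ε = 0.34: R = ε·F/W = 0.34 × 748.8 / 60000 m = 4.243e-03 mm/s.
R = 4.243e-03 × 3600 = 15.3 mm/hr.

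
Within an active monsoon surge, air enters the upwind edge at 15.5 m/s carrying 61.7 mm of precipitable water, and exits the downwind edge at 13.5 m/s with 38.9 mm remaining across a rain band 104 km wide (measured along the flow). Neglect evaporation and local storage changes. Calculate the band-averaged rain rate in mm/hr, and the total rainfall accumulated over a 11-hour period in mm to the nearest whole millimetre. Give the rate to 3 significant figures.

Column moisture flux per unit crosswind length is F = V × PW.
Inflow: F_in = 15.5 × 61.7 = 956.35 mm·m/s
Outflow: F_out = 13.5 × 38.9 = 525.15 mm·m/s
Steady-state rate R = (F_in − F_out)/L = (956.35 − 525.15) / 104000 m = 4.146e-03 mm/s.
R = 4.146e-03 × 3600 = 14.9 mm/hr.
Over 11 h: total = 14.9 × 11 = 163.9 ≈ 164 mm.

R ≈ 14.9 mm/hr; total ≈ 164 mm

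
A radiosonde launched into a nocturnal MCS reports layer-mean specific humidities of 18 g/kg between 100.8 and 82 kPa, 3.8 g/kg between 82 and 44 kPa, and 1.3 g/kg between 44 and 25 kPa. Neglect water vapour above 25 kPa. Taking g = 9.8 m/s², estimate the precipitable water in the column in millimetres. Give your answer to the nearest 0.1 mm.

Precipitable water is the column-integrated vapour mass per unit area: PW = (1/g) Σ q̄ Δp, with q in kg/kg and Δp in Pa (1 kg/m² of water = 1 mm).
Layer 100.8–82 kPa: Δp = 188 hPa = 18800 Pa, q̄ = 0.018 kg/kg → 0.018 × 18800 / 9.8 = 34.53 mm
Layer 82–44 kPa: Δp = 380 hPa = 38000 Pa, q̄ = 0.0038 kg/kg → 0.0038 × 38000 / 9.8 = 14.73 mm
Layer 44–25 kPa: Δp = 190 hPa = 19000 Pa, q̄ = 0.0013 kg/kg → 0.0013 × 19000 / 9.8 = 2.52 mm
PW = 34.53 + 14.73 + 2.52 = 51.78 ≈ 51.8 mm.

PW ≈ 51.8 mm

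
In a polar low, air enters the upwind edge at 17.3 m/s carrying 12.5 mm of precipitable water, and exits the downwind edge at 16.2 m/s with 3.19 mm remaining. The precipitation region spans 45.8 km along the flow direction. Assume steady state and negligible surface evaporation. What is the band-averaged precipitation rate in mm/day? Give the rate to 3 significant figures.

Column moisture flux per unit crosswind length is F = V × PW.
Inflow: F_in = 17.3 × 12.5 = 216.25 mm·m/s
Outflow: F_out = 16.2 × 3.19 = 51.678 mm·m/s
Steady-state rate R = (F_in − F_out)/L = (216.25 − 51.678) / 45800 m = 3.593e-03 mm/s.
R = 3.593e-03 × 3600 × 24 = 310 mm/day.

R ≈ 310 mm/day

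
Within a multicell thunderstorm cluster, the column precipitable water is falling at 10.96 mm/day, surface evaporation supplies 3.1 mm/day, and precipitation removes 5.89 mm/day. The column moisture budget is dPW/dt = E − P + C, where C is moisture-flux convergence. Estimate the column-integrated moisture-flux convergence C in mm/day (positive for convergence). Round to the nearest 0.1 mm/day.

dPW/dt = -10.96 mm/day.
C = dPW/dt − E + P = (-10.96) − 3.1 + 5.89 = -8.2 mm/day.

C ≈ -8.2 mm/day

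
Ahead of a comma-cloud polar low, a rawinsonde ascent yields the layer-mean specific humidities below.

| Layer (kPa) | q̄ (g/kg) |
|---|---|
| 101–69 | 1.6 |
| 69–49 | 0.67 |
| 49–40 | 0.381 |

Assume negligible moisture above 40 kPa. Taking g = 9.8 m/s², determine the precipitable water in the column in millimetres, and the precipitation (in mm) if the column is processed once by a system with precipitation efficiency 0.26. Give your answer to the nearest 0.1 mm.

Precipitable water is the column-integrated vapour mass per unit area: PW = (1/g) Σ q̄ Δp, with q in kg/kg and Δp in Pa (1 kg/m² of water = 1 mm).
Layer 101–69 kPa: Δp = 320 hPa = 32000 Pa, q̄ = 0.0016 kg/kg → 0.0016 × 32000 / 9.8 = 5.22 mm
Layer 69–49 kPa: Δp = 200 hPa = 20000 Pa, q̄ = 0.00067 kg/kg → 0.00067 × 20000 / 9.8 = 1.37 mm
Layer 49–40 kPa: Δp = 90 hPa = 9000 Pa, q̄ = 0.000381 kg/kg → 0.000381 × 9000 / 9.8 = 0.35 mm
PW = 5.22 + 1.37 + 0.35 = 6.94 ≈ 6.9 mm.
Precipitation = ε × PW = 0.26 × 6.9 = 1.8 mm.

PW ≈ 6.9 mm; precipitation ≈ 1.8 mm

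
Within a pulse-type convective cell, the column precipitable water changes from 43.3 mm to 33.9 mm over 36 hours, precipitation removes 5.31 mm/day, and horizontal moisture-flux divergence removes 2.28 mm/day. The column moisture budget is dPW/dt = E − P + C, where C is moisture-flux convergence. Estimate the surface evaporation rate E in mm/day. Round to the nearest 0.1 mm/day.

E ≈ 1.3 mm/day

dPW/dt = (33.9 − 43.3) mm / (36/24 day) = -6.267 mm/day.
E = dPW/dt + P − C = (-6.267) + 5.31 − (-2.28) = 1.3 mm/day.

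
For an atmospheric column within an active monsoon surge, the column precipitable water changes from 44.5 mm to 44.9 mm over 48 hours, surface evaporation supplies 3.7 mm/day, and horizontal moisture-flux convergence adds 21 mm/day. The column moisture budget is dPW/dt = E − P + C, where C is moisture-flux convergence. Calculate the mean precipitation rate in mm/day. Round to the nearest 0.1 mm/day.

P ≈ 24.5 mm/day

dPW/dt = (44.9 − 44.5) mm / (48/24 day) = +0.200 mm/day.
P = E + C − dPW/dt = 3.7 + (21) − (+0.200) = 24.5 mm/day.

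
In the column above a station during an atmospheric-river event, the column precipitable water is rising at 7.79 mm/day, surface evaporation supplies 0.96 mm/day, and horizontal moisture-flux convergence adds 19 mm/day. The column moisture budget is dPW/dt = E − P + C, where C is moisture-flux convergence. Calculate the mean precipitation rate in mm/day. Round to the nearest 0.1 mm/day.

dPW/dt = +7.79 mm/day.
P = E + C − dPW/dt = 0.96 + (19) − (+7.79) = 12.2 mm/day.

P ≈ 12.2 mm/day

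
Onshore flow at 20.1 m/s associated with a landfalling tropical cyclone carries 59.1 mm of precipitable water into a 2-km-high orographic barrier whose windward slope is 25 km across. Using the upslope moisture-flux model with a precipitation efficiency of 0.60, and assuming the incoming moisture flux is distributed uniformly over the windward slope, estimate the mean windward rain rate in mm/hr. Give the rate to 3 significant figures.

R ≈ 103 mm/hr

Incoming column moisture flux per unit ridge length: F = V × PW = 20.1 × 59.1 = 1187.91 mm·m/s.
Spread over the 25 km slope with efficiency ε = 0.60: R = ε·F/W = 0.60 × 1187.91 / 25000 m = 2.851e-02 mm/s.
R = 2.851e-02 × 3600 = 103 mm/hr.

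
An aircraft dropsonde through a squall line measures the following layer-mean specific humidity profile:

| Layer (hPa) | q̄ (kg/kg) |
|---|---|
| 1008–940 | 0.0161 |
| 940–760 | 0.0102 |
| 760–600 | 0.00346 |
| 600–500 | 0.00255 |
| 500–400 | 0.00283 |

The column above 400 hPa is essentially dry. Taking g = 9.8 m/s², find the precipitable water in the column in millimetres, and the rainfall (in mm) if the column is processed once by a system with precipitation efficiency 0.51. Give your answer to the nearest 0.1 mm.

PW ≈ 41.0 mm; rainfall ≈ 20.9 mm

Precipitable water is the column-integrated vapour mass per unit area: PW = (1/g) Σ q̄ Δp, with q in kg/kg and Δp in Pa (1 kg/m² of water = 1 mm).
Layer 1008–940 hPa: Δp = 68 hPa = 6800 Pa, q̄ = 0.0161 kg/kg → 0.0161 × 6800 / 9.8 = 11.17 mm
Layer 940–760 hPa: Δp = 180 hPa = 18000 Pa, q̄ = 0.0102 kg/kg → 0.0102 × 18000 / 9.8 = 18.73 mm
Layer 760–600 hPa: Δp = 160 hPa = 16000 Pa, q̄ = 0.00346 kg/kg → 0.00346 × 16000 / 9.8 = 5.65 mm
Layer 600–500 hPa: Δp = 100 hPa = 10000 Pa, q̄ = 0.00255 kg/kg → 0.00255 × 10000 / 9.8 = 2.60 mm
Layer 500–400 hPa: Δp = 100 hPa = 10000 Pa, q̄ = 0.00283 kg/kg → 0.00283 × 10000 / 9.8 = 2.89 mm
PW = 11.17 + 18.73 + 5.65 + 2.60 + 2.89 = 41.04 ≈ 41.0 mm.
Rainfall = ε × PW = 0.51 × 41.0 = 20.9 mm.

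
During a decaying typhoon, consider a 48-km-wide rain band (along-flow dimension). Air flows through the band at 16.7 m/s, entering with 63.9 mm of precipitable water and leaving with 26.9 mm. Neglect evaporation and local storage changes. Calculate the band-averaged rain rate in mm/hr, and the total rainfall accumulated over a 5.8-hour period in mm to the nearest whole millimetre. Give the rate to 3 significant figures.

R ≈ 46.3 mm/hr; total ≈ 269 mm

Column moisture flux per unit crosswind length is F = V × PW.
Inflow: F_in = 16.7 × 63.9 = 1067.13 mm·m/s
Outflow: F_out = 16.7 × 26.9 = 449.23 mm·m/s
Steady-state rate R = (F_in − F_out)/L = (1067.13 − 449.23) / 48000 m = 1.287e-02 mm/s.
R = 1.287e-02 × 3600 = 46.3 mm/hr.
Over 5.8 h: total = 46.3 × 5.8 = 268.54 ≈ 269 mm.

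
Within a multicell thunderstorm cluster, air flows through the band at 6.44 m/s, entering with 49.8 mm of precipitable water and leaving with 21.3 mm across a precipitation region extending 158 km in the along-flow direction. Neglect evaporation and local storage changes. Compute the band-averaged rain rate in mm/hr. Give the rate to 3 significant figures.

Column moisture flux per unit crosswind length is F = V × PW.
Inflow: F_in = 6.44 × 49.8 = 320.712 mm·m/s
Outflow: F_out = 6.44 × 21.3 = 137.172 mm·m/s
Steady-state rate R = (F_in − F_out)/L = (320.712 − 137.172) / 158000 m = 1.162e-03 mm/s.
R = 1.162e-03 × 3600 = 4.18 mm/hr.

R ≈ 4.18 mm/hr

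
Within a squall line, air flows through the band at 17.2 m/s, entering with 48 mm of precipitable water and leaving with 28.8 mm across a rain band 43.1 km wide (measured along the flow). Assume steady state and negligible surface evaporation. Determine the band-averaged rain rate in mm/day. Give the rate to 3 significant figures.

R ≈ 662 mm/day

Column moisture flux per unit crosswind length is F = V × PW.
Inflow: F_in = 17.2 × 48 = 825.6 mm·m/s
Outflow: F_out = 17.2 × 28.8 = 495.36 mm·m/s
Steady-state rate R = (F_in − F_out)/L = (825.6 − 495.36) / 43100 m = 7.662e-03 mm/s.
R = 7.662e-03 × 3600 × 24 = 662 mm/day.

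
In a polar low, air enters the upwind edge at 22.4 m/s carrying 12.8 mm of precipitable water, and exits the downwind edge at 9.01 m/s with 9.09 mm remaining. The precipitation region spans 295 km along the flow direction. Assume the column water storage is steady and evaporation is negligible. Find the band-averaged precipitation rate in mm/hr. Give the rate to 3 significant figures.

Column moisture flux per unit crosswind length is F = V × PW.
Inflow: F_in = 22.4 × 12.8 = 286.72 mm·m/s
Outflow: F_out = 9.01 × 9.09 = 81.9009 mm·m/s
Steady-state rate R = (F_in − F_out)/L = (286.72 − 81.9009) / 295000 m = 6.943e-04 mm/s.
R = 6.943e-04 × 3600 = 2.50 mm/hr.

R ≈ 2.50 mm/hr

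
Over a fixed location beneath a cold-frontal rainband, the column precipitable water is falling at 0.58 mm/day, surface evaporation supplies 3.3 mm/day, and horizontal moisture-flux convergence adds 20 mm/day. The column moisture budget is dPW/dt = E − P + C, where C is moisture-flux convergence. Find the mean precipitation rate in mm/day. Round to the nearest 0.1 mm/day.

P ≈ 23.9 mm/day

dPW/dt = -0.58 mm/day.
P = E + C − dPW/dt = 3.3 + (20) − (-0.58) = 23.9 mm/day.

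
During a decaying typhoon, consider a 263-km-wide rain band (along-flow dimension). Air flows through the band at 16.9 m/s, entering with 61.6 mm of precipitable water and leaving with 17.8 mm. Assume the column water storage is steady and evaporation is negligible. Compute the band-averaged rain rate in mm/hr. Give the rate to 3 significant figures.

R ≈ 10.1 mm/hr

Column moisture flux per unit crosswind length is F = V × PW.
Inflow: F_in = 16.9 × 61.6 = 1041.04 mm·m/s
Outflow: F_out = 16.9 × 17.8 = 300.82 mm·m/s
Steady-state rate R = (F_in − F_out)/L = (1041.04 − 300.82) / 263000 m = 2.815e-03 mm/s.
R = 2.815e-03 × 3600 = 10.1 mm/hr.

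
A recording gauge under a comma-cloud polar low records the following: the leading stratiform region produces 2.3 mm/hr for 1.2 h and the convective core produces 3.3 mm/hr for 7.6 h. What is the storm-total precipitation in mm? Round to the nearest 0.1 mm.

Total = Σ Rᵢ Δtᵢ = 2.3 × 1.2 + 3.3 × 7.6
      = 2.76 + 25.08 = 27.8 mm.

total ≈ 27.8 mm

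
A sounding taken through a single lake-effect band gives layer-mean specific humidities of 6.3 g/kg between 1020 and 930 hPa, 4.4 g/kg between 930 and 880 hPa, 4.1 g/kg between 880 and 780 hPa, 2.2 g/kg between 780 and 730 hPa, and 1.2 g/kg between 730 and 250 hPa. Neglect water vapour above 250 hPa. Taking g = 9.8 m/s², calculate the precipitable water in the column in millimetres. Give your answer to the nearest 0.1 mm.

PW ≈ 19.2 mm

Precipitable water is the column-integrated vapour mass per unit area: PW = (1/g) Σ q̄ Δp, with q in kg/kg and Δp in Pa (1 kg/m² of water = 1 mm).
Layer 1020–930 hPa: Δp = 90 hPa = 9000 Pa, q̄ = 0.0063 kg/kg → 0.0063 × 9000 / 9.8 = 5.79 mm
Layer 930–880 hPa: Δp = 50 hPa = 5000 Pa, q̄ = 0.0044 kg/kg → 0.0044 × 5000 / 9.8 = 2.24 mm
Layer 880–780 hPa: Δp = 100 hPa = 10000 Pa, q̄ = 0.0041 kg/kg → 0.0041 × 10000 / 9.8 = 4.18 mm
Layer 780–730 hPa: Δp = 50 hPa = 5000 Pa, q̄ = 0.0022 kg/kg → 0.0022 × 5000 / 9.8 = 1.12 mm
Layer 730–250 hPa: Δp = 480 hPa = 48000 Pa, q̄ = 0.0012 kg/kg → 0.0012 × 48000 / 9.8 = 5.88 mm
PW = 5.79 + 2.24 + 4.18 + 1.12 + 5.88 = 19.21 ≈ 19.2 mm.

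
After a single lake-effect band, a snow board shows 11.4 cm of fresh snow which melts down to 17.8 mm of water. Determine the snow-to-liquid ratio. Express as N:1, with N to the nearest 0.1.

ratio ≈ 6.4

Ratio = snow depth / SWE = 114 mm / 17.8 mm = 6.4, i.e. 6.4:1.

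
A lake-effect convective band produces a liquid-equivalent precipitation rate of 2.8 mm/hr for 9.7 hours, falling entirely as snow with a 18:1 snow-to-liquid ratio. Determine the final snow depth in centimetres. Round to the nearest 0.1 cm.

snow depth ≈ 48.9 cm

Liquid-equivalent depth = 2.8 × 9.7 = 27.16 mm.
Snow depth = 27.16 mm × 18 = 488.88 mm = 48.9 cm.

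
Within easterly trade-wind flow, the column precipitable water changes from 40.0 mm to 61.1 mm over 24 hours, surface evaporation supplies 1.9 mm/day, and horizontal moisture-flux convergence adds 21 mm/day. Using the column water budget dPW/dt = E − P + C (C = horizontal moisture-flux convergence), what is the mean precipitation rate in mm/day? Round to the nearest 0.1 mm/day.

P ≈ 1.8 mm/day

dPW/dt = (61.1 − 40.0) mm / (24/24 day) = +21.100 mm/day.
P = E + C − dPW/dt = 1.9 + (21) − (+21.100) = 1.8 mm/day.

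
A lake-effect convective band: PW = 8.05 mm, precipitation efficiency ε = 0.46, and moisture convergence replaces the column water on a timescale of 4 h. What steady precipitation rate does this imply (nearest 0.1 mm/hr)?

R ≈ 0.9 mm/hr

Each overturning extracts ε × PW = 0.46 × 8.05 = 3.703 mm.
Rate = ε·PW / τ = 3.703 / 4 h = 0.9 mm/hr.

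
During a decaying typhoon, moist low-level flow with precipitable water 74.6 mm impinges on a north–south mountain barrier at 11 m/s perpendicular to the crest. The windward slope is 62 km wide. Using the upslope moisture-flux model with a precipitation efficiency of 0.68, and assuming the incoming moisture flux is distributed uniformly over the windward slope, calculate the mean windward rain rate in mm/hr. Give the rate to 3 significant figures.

R ≈ 32.4 mm/hr

Incoming column moisture flux per unit ridge length: F = V × PW = 11 × 74.6 = 820.6 mm·m/s.
Spread over the 62 km slope with efficiency ε = 0.68: R = ε·F/W = 0.68 × 820.6 / 62000 m = 9.000e-03 mm/s.
R = 9.000e-03 × 3600 = 32.4 mm/hr.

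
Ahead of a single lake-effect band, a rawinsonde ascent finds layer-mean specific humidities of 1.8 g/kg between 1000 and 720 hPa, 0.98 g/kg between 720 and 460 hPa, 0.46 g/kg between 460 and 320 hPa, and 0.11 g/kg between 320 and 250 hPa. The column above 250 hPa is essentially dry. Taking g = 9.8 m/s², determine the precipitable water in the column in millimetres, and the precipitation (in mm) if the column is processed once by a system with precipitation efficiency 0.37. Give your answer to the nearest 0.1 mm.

PW ≈ 8.5 mm; precipitation ≈ 3.1 mm

Precipitable water is the column-integrated vapour mass per unit area: PW = (1/g) Σ q̄ Δp, with q in kg/kg and Δp in Pa (1 kg/m² of water = 1 mm).
Layer 1000–720 hPa: Δp = 280 hPa = 28000 Pa, q̄ = 0.0018 kg/kg → 0.0018 × 28000 / 9.8 = 5.14 mm
Layer 720–460 hPa: Δp = 260 hPa = 26000 Pa, q̄ = 0.00098 kg/kg → 0.00098 × 26000 / 9.8 = 2.60 mm
Layer 460–320 hPa: Δp = 140 hPa = 14000 Pa, q̄ = 0.00046 kg/kg → 0.00046 × 14000 / 9.8 = 0.66 mm
Layer 320–250 hPa: Δp = 70 hPa = 7000 Pa, q̄ = 0.00011 kg/kg → 0.00011 × 7000 / 9.8 = 0.08 mm
PW = 5.14 + 2.60 + 0.66 + 0.08 = 8.48 ≈ 8.5 mm.
Precipitation = ε × PW = 0.37 × 8.5 = 3.1 mm.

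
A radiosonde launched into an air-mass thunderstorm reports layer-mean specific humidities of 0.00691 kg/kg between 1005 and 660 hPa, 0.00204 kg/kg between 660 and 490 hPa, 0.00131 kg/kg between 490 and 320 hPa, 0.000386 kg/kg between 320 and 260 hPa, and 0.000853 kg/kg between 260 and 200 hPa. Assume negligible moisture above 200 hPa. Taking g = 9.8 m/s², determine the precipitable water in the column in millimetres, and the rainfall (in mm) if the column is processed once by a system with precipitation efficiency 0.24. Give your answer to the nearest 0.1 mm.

Precipitable water is the column-integrated vapour mass per unit area: PW = (1/g) Σ q̄ Δp, with q in kg/kg and Δp in Pa (1 kg/m² of water = 1 mm).
Layer 1005–660 hPa: Δp = 345 hPa = 34500 Pa, q̄ = 0.00691 kg/kg → 0.00691 × 34500 / 9.8 = 24.33 mm
Layer 660–490 hPa: Δp = 170 hPa = 17000 Pa, q̄ = 0.00204 kg/kg → 0.00204 × 17000 / 9.8 = 3.54 mm
Layer 490–320 hPa: Δp = 170 hPa = 17000 Pa, q̄ = 0.00131 kg/kg → 0.00131 × 17000 / 9.8 = 2.27 mm
Layer 320–260 hPa: Δp = 60 hPa = 6000 Pa, q̄ = 0.000386 kg/kg → 0.000386 × 6000 / 9.8 = 0.24 mm
Layer 260–200 hPa: Δp = 60 hPa = 6000 Pa, q̄ = 0.000853 kg/kg → 0.000853 × 6000 / 9.8 = 0.52 mm
PW = 24.33 + 3.54 + 2.27 + 0.24 + 0.52 = 30.90 ≈ 30.9 mm.
Rainfall = ε × PW = 0.24 × 30.9 = 7.4 mm.

PW ≈ 30.9 mm; rainfall ≈ 7.4 mm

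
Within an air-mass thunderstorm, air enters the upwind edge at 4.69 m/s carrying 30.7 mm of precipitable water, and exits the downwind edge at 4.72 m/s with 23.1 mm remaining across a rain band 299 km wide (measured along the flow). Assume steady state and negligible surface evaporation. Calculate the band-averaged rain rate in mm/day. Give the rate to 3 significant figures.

Column moisture flux per unit crosswind length is F = V × PW.
Inflow: F_in = 4.69 × 30.7 = 143.983 mm·m/s
Outflow: F_out = 4.72 × 23.1 = 109.032 mm·m/s
Steady-state rate R = (F_in − F_out)/L = (143.983 − 109.032) / 299000 m = 1.169e-04 mm/s.
R = 1.169e-04 × 3600 × 24 = 10.1 mm/day.

R ≈ 10.1 mm/day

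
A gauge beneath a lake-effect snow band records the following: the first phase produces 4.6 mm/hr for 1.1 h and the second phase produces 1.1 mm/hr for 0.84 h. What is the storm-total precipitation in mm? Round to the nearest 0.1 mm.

total ≈ 6.0 mm

Total = Σ Rᵢ Δtᵢ = 4.6 × 1.1 + 1.1 × 0.84
      = 5.06 + 0.924 = 6.0 mm.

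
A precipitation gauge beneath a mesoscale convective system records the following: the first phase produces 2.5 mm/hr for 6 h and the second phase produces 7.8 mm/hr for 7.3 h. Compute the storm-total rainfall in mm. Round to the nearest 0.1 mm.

total ≈ 71.9 mm

Total = Σ Rᵢ Δtᵢ = 2.5 × 6 + 7.8 × 7.3
      = 15 + 56.94 = 71.9 mm.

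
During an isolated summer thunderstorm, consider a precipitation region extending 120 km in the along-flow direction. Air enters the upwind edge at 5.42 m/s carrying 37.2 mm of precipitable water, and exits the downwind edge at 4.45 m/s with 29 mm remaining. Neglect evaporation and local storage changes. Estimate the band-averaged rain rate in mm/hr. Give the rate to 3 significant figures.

Column moisture flux per unit crosswind length is F = V × PW.
Inflow: F_in = 5.42 × 37.2 = 201.624 mm·m/s
Outflow: F_out = 4.45 × 29 = 129.05 mm·m/s
Steady-state rate R = (F_in − F_out)/L = (201.624 − 129.05) / 120000 m = 6.048e-04 mm/s.
R = 6.048e-04 × 3600 = 2.18 mm/hr.

R ≈ 2.18 mm/hr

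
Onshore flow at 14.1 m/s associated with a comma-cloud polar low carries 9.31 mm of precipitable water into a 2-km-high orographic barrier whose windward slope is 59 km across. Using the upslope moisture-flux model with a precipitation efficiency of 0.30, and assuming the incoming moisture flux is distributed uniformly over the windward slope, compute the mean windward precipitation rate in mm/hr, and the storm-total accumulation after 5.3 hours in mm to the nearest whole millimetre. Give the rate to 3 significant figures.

R ≈ 2.40 mm/hr; total ≈ 13 mm

Incoming column moisture flux per unit ridge length: F = V × PW = 14.1 × 9.31 = 131.271 mm·m/s.
Spread over the 59 km slope with efficiency ε = 0.30: R = ε·F/W = 0.30 × 131.271 / 59000 m = 6.675e-04 mm/s.
R = 6.675e-04 × 3600 = 2.40 mm/hr.
Over 5.3 h: total = 2.40 × 5.3 = 12.72 ≈ 13 mm.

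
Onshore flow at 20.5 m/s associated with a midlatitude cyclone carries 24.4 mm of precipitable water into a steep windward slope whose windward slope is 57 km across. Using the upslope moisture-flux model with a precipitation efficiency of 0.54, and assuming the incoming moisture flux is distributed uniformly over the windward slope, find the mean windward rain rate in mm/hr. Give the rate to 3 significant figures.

R ≈ 17.1 mm/hr

Incoming column moisture flux per unit ridge length: F = V × PW = 20.5 × 24.4 = 500.2 mm·m/s.
Spread over the 57 km slope with efficiency ε = 0.54: R = ε·F/W = 0.54 × 500.2 / 57000 m = 4.739e-03 mm/s.
R = 4.739e-03 × 3600 = 17.1 mm/hr.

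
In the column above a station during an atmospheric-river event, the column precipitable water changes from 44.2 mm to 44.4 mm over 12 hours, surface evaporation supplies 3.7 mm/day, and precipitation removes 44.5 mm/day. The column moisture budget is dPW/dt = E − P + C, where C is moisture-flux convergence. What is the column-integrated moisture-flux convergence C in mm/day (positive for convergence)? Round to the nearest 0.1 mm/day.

dPW/dt = (44.4 − 44.2) mm / (12/24 day) = +0.400 mm/day.
C = dPW/dt − E + P = (+0.400) − 3.7 + 44.5 = 41.2 mm/day.

C ≈ 41.2 mm/day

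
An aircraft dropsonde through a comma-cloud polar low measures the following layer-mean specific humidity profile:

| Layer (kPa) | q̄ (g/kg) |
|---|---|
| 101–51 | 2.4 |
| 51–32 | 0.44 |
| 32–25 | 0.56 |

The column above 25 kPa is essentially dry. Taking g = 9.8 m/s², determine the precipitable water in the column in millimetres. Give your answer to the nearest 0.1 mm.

PW ≈ 13.5 mm

Precipitable water is the column-integrated vapour mass per unit area: PW = (1/g) Σ q̄ Δp, with q in kg/kg and Δp in Pa (1 kg/m² of water = 1 mm).
Layer 101–51 kPa: Δp = 500 hPa = 50000 Pa, q̄ = 0.0024 kg/kg → 0.0024 × 50000 / 9.8 = 12.24 mm
Layer 51–32 kPa: Δp = 190 hPa = 19000 Pa, q̄ = 0.00044 kg/kg → 0.00044 × 19000 / 9.8 = 0.85 mm
Layer 32–25 kPa: Δp = 70 hPa = 7000 Pa, q̄ = 0.00056 kg/kg → 0.00056 × 7000 / 9.8 = 0.40 mm
PW = 12.24 + 0.85 + 0.40 = 13.49 ≈ 13.5 mm.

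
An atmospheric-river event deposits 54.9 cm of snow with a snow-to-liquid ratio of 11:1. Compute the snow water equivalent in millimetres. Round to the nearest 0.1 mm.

SWE = snow depth / ratio = 54.9 cm / 11 = 4.991 cm = 49.9 mm.

SWE ≈ 49.9 mm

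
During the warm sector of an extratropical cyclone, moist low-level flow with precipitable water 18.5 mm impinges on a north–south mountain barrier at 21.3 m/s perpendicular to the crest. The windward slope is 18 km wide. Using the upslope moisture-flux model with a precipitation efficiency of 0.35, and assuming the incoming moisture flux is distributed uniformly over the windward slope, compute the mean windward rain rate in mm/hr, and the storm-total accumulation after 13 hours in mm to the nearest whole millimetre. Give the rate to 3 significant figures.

Incoming column moisture flux per unit ridge length: F = V × PW = 21.3 × 18.5 = 394.05 mm·m/s.
Spread over the 18 km slope with efficiency ε = 0.35: R = ε·F/W = 0.35 × 394.05 / 18000 m = 7.662e-03 mm/s.
R = 7.662e-03 × 3600 = 27.6 mm/hr.
Over 13 h: total = 27.6 × 13 = 358.8 ≈ 359 mm.

R ≈ 27.6 mm/hr; total ≈ 359 mm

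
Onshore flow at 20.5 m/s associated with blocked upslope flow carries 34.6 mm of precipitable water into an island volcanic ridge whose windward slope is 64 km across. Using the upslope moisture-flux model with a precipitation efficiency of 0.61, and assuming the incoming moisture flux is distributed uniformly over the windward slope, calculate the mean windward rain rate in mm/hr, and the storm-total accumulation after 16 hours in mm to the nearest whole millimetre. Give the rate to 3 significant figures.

R ≈ 24.3 mm/hr; total ≈ 389 mm

Incoming column moisture flux per unit ridge length: F = V × PW = 20.5 × 34.6 = 709.3 mm·m/s.
Spread over the 64 km slope with efficiency ε = 0.61: R = ε·F/W = 0.61 × 709.3 / 64000 m = 6.761e-03 mm/s.
R = 6.761e-03 × 3600 = 24.3 mm/hr.
Over 16 h: total = 24.3 × 16 = 388.8 ≈ 389 mm.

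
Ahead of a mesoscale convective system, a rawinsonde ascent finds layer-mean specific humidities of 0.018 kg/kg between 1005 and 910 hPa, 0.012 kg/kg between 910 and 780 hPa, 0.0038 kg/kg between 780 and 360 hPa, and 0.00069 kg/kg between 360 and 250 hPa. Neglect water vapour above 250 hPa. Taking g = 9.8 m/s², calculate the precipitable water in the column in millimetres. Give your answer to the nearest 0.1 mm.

Precipitable water is the column-integrated vapour mass per unit area: PW = (1/g) Σ q̄ Δp, with q in kg/kg and Δp in Pa (1 kg/m² of water = 1 mm).
Layer 1005–910 hPa: Δp = 95 hPa = 9500 Pa, q̄ = 0.018 kg/kg → 0.018 × 9500 / 9.8 = 17.45 mm
Layer 910–780 hPa: Δp = 130 hPa = 13000 Pa, q̄ = 0.012 kg/kg → 0.012 × 13000 / 9.8 = 15.92 mm
Layer 780–360 hPa: Δp = 420 hPa = 42000 Pa, q̄ = 0.0038 kg/kg → 0.0038 × 42000 / 9.8 = 16.29 mm
Layer 360–250 hPa: Δp = 110 hPa = 11000 Pa, q̄ = 0.00069 kg/kg → 0.00069 × 11000 / 9.8 = 0.77 mm
PW = 17.45 + 15.92 + 16.29 + 0.77 = 50.43 ≈ 50.4 mm.

PW ≈ 50.4 mm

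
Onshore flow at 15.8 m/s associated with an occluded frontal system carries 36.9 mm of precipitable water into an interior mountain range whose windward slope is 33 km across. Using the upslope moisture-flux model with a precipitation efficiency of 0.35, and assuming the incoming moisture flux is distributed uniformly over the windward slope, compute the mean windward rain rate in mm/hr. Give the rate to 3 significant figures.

Incoming column moisture flux per unit ridge length: F = V × PW = 15.8 × 36.9 = 583.02 mm·m/s.
Spread over the 33 km slope with efficiency ε = 0.35: R = ε·F/W = 0.35 × 583.02 / 33000 m = 6.184e-03 mm/s.
R = 6.184e-03 × 3600 = 22.3 mm/hr.

R ≈ 22.3 mm/hr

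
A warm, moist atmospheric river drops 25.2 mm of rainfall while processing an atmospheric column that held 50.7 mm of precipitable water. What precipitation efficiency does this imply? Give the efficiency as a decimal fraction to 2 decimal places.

ε ≈ 0.50

ε = rainfall / PW = 25.2 / 50.7 = 0.50.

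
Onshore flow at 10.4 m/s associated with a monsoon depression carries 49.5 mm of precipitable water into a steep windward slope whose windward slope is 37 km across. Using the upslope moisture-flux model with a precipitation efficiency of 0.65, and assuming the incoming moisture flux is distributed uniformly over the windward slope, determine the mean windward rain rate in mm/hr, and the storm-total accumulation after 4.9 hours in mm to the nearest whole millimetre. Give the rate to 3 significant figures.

R ≈ 32.6 mm/hr; total ≈ 160 mm

Incoming column moisture flux per unit ridge length: F = V × PW = 10.4 × 49.5 = 514.8 mm·m/s.
Spread over the 37 km slope with efficiency ε = 0.65: R = ε·F/W = 0.65 × 514.8 / 37000 m = 9.044e-03 mm/s.
R = 9.044e-03 × 3600 = 32.6 mm/hr.
Over 4.9 h: total = 32.6 × 4.9 = 159.74 ≈ 160 mm.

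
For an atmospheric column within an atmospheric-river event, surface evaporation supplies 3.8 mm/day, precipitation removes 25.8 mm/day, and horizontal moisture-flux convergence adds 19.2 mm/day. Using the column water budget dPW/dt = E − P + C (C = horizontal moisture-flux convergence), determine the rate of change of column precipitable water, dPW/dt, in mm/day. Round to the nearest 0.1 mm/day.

dPW/dt = E − P + C = 3.8 − 25.8 + (19.2) = -2.8 mm/day.

dPW/dt ≈ -2.8 mm/day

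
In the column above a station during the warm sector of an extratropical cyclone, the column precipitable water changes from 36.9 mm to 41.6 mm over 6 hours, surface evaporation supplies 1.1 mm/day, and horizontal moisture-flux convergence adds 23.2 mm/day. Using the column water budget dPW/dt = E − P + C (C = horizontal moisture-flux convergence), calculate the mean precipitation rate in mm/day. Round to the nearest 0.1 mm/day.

P ≈ 5.5 mm/day

dPW/dt = (41.6 − 36.9) mm / (6/24 day) = +18.800 mm/day.
P = E + C − dPW/dt = 1.1 + (23.2) − (+18.800) = 5.5 mm/day.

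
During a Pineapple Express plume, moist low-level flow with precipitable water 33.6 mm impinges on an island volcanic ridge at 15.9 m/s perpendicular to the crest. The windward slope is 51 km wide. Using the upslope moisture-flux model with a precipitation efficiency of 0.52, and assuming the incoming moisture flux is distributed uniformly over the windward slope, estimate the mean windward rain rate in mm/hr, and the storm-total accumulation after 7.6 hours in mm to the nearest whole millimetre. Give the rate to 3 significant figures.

Incoming column moisture flux per unit ridge length: F = V × PW = 15.9 × 33.6 = 534.24 mm·m/s.
Spread over the 51 km slope with efficiency ε = 0.52: R = ε·F/W = 0.52 × 534.24 / 51000 m = 5.447e-03 mm/s.
R = 5.447e-03 × 3600 = 19.6 mm/hr.
Over 7.6 h: total = 19.6 × 7.6 = 148.96 ≈ 149 mm.

R ≈ 19.6 mm/hr; total ≈ 149 mm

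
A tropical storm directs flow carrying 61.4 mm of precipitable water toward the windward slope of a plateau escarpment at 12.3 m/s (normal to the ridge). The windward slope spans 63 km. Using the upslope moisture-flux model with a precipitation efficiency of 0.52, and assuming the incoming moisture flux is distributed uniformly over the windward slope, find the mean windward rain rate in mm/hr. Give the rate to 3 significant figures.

Incoming column moisture flux per unit ridge length: F = V × PW = 12.3 × 61.4 = 755.22 mm·m/s.
Spread over the 63 km slope with efficiency ε = 0.52: R = ε·F/W = 0.52 × 755.22 / 63000 m = 6.234e-03 mm/s.
R = 6.234e-03 × 3600 = 22.4 mm/hr.

R ≈ 22.4 mm/hr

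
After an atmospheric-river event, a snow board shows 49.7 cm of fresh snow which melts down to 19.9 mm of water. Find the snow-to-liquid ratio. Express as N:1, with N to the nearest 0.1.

ratio ≈ 25.0

Ratio = snow depth / SWE = 497 mm / 19.9 mm = 25.0, i.e. 25.0:1.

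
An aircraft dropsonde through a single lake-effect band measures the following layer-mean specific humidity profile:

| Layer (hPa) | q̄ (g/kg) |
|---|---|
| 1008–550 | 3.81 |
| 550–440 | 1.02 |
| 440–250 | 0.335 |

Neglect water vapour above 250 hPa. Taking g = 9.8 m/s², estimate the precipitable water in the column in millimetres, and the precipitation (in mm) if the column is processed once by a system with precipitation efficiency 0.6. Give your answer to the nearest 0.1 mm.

PW ≈ 19.6 mm; precipitation ≈ 11.8 mm

Precipitable water is the column-integrated vapour mass per unit area: PW = (1/g) Σ q̄ Δp, with q in kg/kg and Δp in Pa (1 kg/m² of water = 1 mm).
Layer 1008–550 hPa: Δp = 458 hPa = 45800 Pa, q̄ = 0.00381 kg/kg → 0.00381 × 45800 / 9.8 = 17.81 mm
Layer 550–440 hPa: Δp = 110 hPa = 11000 Pa, q̄ = 0.00102 kg/kg → 0.00102 × 11000 / 9.8 = 1.14 mm
Layer 440–250 hPa: Δp = 190 hPa = 19000 Pa, q̄ = 0.000335 kg/kg → 0.000335 × 19000 / 9.8 = 0.65 mm
PW = 17.81 + 1.14 + 0.65 = 19.60 ≈ 19.6 mm.
Precipitation = ε × PW = 0.6 × 19.6 = 11.8 mm.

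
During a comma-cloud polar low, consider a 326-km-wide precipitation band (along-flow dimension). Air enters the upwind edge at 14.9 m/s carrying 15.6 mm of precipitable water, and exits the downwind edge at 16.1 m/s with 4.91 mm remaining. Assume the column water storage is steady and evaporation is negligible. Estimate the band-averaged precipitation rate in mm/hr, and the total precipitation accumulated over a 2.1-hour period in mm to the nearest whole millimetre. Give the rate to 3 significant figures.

Column moisture flux per unit crosswind length is F = V × PW.
Inflow: F_in = 14.9 × 15.6 = 232.44 mm·m/s
Outflow: F_out = 16.1 × 4.91 = 79.051 mm·m/s
Steady-state rate R = (F_in − F_out)/L = (232.44 − 79.051) / 326000 m = 4.705e-04 mm/s.
R = 4.705e-04 × 3600 = 1.69 mm/hr.
Over 2.1 h: total = 1.69 × 2.1 = 3.549 ≈ 4 mm.

R ≈ 1.69 mm/hr; total ≈ 4 mm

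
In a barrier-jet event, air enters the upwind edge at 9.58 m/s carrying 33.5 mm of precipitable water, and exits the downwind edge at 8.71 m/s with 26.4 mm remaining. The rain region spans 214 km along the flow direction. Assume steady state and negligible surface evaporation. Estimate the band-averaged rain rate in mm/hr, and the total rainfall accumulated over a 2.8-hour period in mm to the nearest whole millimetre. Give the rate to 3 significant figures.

R ≈ 1.53 mm/hr; total ≈ 4 mm

Column moisture flux per unit crosswind length is F = V × PW.
Inflow: F_in = 9.58 × 33.5 = 320.93 mm·m/s
Outflow: F_out = 8.71 × 26.4 = 229.944 mm·m/s
Steady-state rate R = (F_in − F_out)/L = (320.93 − 229.944) / 214000 m = 4.252e-04 mm/s.
R = 4.252e-04 × 3600 = 1.53 mm/hr.
Over 2.8 h: total = 1.53 × 2.8 = 4.284 ≈ 4 mm.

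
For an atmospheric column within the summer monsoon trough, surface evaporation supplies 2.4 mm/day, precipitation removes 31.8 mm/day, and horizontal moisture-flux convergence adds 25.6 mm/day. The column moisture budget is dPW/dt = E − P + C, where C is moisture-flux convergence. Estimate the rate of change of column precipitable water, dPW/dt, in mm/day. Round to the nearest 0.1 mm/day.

dPW/dt ≈ -3.8 mm/day

dPW/dt = E − P + C = 2.4 − 31.8 + (25.6) = -3.8 mm/day.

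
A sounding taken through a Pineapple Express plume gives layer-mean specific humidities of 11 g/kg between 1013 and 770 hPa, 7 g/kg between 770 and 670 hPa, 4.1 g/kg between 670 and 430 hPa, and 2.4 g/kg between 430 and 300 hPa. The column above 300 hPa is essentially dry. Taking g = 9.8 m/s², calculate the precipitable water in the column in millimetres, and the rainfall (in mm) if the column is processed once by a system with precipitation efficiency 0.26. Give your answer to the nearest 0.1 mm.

Precipitable water is the column-integrated vapour mass per unit area: PW = (1/g) Σ q̄ Δp, with q in kg/kg and Δp in Pa (1 kg/m² of water = 1 mm).
Layer 1013–770 hPa: Δp = 243 hPa = 24300 Pa, q̄ = 0.011 kg/kg → 0.011 × 24300 / 9.8 = 27.28 mm
Layer 770–670 hPa: Δp = 100 hPa = 10000 Pa, q̄ = 0.007 kg/kg → 0.007 × 10000 / 9.8 = 7.14 mm
Layer 670–430 hPa: Δp = 240 hPa = 24000 Pa, q̄ = 0.0041 kg/kg → 0.0041 × 24000 / 9.8 = 10.04 mm
Layer 430–300 hPa: Δp = 130 hPa = 13000 Pa, q̄ = 0.0024 kg/kg → 0.0024 × 13000 / 9.8 = 3.18 mm
PW = 27.28 + 7.14 + 10.04 + 3.18 = 47.64 ≈ 47.6 mm.
Rainfall = ε × PW = 0.26 × 47.6 = 12.4 mm.

PW ≈ 47.6 mm; rainfall ≈ 12.4 mm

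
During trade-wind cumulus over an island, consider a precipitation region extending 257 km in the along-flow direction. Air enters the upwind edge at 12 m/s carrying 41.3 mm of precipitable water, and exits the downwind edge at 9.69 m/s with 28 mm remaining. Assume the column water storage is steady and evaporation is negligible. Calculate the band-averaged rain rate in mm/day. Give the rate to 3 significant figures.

R ≈ 75.4 mm/day

Column moisture flux per unit crosswind length is F = V × PW.
Inflow: F_in = 12 × 41.3 = 495.6 mm·m/s
Outflow: F_out = 9.69 × 28 = 271.32 mm·m/s
Steady-state rate R = (F_in − F_out)/L = (495.6 − 271.32) / 257000 m = 8.727e-04 mm/s.
R = 8.727e-04 × 3600 × 24 = 75.4 mm/day.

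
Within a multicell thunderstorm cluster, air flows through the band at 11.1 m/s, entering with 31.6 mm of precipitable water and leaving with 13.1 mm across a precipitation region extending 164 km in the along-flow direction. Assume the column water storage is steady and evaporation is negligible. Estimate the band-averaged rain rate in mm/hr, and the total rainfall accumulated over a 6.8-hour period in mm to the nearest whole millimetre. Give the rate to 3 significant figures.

Column moisture flux per unit crosswind length is F = V × PW.
Inflow: F_in = 11.1 × 31.6 = 350.76 mm·m/s
Outflow: F_out = 11.1 × 13.1 = 145.41 mm·m/s
Steady-state rate R = (F_in − F_out)/L = (350.76 − 145.41) / 164000 m = 1.252e-03 mm/s.
R = 1.252e-03 × 3600 = 4.51 mm/hr.
Over 6.8 h: total = 4.51 × 6.8 = 30.668 ≈ 31 mm.

R ≈ 4.51 mm/hr; total ≈ 31 mm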